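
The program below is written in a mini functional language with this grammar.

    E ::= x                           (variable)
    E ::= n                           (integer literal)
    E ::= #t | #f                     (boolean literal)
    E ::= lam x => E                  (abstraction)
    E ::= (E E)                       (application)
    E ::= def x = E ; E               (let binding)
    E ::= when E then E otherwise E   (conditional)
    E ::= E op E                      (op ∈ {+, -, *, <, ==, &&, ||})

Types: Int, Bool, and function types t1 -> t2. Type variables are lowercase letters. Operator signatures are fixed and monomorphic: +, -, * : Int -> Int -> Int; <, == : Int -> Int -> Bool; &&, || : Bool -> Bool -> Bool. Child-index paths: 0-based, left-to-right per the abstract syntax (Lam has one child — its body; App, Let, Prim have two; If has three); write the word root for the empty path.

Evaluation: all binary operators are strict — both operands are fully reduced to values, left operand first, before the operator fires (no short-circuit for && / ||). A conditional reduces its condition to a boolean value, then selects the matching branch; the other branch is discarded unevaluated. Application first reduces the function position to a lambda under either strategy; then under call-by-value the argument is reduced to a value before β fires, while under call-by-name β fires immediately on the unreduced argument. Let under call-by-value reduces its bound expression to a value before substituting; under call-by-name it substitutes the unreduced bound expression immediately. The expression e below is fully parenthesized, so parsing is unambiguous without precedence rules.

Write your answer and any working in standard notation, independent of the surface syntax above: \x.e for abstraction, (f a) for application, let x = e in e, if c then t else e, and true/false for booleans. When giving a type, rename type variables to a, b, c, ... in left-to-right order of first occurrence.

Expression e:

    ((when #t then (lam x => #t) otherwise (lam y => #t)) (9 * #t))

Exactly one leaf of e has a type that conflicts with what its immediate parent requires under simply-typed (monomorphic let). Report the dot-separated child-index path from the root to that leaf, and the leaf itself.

Answer: 1.1 : true

Derivation:
  unify Bool ~ Bool
\x._ : a -> Bool
\y._ : b -> Bool
  unify a -> Bool ~ b -> Bool
  unify a ~ b
  unify Bool ~ Bool
  unify Int ~ Int
  unify Bool ~ Int
  FAIL: mismatch Bool ~ Int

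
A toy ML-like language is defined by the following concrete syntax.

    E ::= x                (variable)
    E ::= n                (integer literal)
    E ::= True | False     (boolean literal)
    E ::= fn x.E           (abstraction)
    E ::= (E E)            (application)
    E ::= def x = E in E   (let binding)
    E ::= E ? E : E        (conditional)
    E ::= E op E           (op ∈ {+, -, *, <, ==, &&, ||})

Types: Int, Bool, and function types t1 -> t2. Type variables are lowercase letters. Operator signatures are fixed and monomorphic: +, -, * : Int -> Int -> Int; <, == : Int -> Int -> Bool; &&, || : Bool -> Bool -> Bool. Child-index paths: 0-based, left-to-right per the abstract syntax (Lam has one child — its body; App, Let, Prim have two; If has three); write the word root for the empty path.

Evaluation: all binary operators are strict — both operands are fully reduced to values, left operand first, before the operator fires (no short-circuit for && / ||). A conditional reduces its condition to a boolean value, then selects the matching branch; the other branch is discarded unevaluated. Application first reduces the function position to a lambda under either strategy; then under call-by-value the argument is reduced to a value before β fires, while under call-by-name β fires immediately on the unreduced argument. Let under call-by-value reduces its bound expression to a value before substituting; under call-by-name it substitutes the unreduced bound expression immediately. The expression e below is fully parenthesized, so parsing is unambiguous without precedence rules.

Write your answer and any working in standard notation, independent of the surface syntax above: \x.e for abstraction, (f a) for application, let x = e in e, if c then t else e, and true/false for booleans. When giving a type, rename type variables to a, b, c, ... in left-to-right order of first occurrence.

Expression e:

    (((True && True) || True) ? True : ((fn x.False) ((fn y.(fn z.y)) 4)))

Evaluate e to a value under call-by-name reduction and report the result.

Working:
step 0: (if ((true && true) || true) then true else ((\x.false) ((\y.(\z.y)) 4)))
step 1: [delta@0.0] (if (true || true) then true else ((\x.false) ((\y.(\z.y)) 4)))
step 2: [delta@0] (if true then true else ((\x.false) ((\y.(\z.y)) 4)))
step 3: [if@root] true

Answer: true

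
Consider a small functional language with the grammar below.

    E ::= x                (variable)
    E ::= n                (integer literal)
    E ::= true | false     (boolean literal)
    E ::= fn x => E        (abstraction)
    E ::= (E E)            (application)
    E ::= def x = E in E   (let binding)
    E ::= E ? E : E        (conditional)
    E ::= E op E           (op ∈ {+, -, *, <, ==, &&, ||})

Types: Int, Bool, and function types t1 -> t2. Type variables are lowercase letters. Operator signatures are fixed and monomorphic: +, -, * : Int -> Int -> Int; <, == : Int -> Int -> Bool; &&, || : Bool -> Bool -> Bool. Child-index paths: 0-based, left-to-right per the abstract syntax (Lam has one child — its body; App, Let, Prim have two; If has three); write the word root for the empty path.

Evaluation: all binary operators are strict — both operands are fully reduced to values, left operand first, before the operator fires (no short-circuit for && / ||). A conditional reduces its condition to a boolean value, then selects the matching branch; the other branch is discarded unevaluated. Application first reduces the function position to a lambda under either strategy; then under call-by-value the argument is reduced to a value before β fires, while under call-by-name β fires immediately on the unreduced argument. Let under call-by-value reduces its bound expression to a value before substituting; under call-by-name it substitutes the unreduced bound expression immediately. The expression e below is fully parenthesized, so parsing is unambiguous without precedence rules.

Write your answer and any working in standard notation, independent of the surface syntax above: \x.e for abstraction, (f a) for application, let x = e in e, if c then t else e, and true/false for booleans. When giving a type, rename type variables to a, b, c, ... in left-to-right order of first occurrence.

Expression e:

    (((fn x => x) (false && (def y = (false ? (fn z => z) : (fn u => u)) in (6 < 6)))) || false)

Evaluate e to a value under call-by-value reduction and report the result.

Answer: false

Trace:
step 0: (((\x.x) (false && (let y = (if false then (\z.z) else (\u.u)) in (6 < 6)))) || false)
step 1: [if@0.1.1.0] (((\x.x) (false && (let y = (\u.u) in (6 < 6)))) || false)
step 2: [let@0.1.1] (((\x.x) (false && (6 < 6))) || false)
step 3: [delta@0.1.1] (((\x.x) (false && false)) || false)
step 4: [delta@0.1] (((\x.x) false) || false)
step 5: [beta@0] (false || false)
step 6: [delta@root] false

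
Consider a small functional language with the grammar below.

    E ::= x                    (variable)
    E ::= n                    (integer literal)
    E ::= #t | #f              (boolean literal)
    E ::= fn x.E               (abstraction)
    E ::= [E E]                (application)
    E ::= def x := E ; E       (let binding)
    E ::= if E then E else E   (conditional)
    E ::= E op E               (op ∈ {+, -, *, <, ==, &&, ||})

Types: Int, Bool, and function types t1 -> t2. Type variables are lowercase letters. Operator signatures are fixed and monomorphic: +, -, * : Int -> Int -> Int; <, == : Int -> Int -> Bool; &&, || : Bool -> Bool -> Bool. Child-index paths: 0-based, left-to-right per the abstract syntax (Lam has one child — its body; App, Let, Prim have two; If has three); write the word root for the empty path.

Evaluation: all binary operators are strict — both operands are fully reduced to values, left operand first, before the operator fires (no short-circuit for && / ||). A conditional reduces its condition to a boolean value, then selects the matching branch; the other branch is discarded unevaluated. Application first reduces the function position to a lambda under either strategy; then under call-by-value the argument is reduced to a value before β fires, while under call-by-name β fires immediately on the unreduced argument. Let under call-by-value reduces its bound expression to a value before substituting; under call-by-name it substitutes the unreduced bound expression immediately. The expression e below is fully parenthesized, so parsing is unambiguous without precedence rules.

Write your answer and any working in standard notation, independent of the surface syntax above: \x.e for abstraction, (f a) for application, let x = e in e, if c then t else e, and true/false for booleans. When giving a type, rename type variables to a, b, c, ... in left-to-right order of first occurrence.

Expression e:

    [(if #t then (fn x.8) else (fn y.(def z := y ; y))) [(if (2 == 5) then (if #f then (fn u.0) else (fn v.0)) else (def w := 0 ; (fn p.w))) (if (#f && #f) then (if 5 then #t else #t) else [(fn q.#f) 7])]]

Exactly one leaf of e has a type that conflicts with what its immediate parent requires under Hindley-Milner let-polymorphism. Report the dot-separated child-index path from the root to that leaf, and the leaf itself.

Answer: 1.1.1.0 : 5

Trace:
  unify Bool ~ Bool
\x._ : a -> Int
y : b
let z : b
y : b
\y._ : b -> b
  unify a -> Int ~ b -> b
  unify a ~ b
  unify Int ~ b
  unify Int ~ Int
  unify Int ~ Int
  unify Bool ~ Bool
  unify Bool ~ Bool
\u._ : c -> Int
\v._ : d -> Int
  unify c -> Int ~ d -> Int
  unify c ~ d
  unify Int ~ Int
let w : Int
w : Int
\p._ : e -> Int
  unify d -> Int ~ e -> Int
  unify d ~ e
  unify Int ~ Int
  unify Bool ~ Bool
  unify Bool ~ Bool
  unify Bool ~ Bool
  unify Int ~ Bool
  FAIL: mismatch Int ~ Bool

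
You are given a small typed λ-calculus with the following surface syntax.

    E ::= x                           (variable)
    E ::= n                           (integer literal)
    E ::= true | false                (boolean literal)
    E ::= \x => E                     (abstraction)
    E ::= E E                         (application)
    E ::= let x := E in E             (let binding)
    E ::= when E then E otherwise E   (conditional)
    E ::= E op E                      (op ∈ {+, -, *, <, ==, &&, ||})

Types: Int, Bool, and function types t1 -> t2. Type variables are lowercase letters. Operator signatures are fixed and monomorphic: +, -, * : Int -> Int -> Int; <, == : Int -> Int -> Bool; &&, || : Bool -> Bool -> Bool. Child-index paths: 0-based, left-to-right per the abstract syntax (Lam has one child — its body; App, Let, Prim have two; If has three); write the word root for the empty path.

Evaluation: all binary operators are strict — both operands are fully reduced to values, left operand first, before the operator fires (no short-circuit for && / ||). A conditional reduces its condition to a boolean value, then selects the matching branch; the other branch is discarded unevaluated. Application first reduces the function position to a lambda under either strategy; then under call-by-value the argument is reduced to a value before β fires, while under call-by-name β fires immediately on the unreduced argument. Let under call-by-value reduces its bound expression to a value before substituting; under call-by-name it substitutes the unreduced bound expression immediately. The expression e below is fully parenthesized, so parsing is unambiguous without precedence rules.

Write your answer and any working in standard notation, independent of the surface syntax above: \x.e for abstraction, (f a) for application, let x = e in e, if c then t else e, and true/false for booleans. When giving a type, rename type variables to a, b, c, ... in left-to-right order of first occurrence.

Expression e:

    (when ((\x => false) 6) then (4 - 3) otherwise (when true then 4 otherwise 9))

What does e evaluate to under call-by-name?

Answer: 4

Working:
step 0: (if ((\x.false) 6) then (4 - 3) else (if true then 4 else 9))
step 1: [beta@0] (if false then (4 - 3) else (if true then 4 else 9))
step 2: [if@root] (if true then 4 else 9)
step 3: [if@root] 4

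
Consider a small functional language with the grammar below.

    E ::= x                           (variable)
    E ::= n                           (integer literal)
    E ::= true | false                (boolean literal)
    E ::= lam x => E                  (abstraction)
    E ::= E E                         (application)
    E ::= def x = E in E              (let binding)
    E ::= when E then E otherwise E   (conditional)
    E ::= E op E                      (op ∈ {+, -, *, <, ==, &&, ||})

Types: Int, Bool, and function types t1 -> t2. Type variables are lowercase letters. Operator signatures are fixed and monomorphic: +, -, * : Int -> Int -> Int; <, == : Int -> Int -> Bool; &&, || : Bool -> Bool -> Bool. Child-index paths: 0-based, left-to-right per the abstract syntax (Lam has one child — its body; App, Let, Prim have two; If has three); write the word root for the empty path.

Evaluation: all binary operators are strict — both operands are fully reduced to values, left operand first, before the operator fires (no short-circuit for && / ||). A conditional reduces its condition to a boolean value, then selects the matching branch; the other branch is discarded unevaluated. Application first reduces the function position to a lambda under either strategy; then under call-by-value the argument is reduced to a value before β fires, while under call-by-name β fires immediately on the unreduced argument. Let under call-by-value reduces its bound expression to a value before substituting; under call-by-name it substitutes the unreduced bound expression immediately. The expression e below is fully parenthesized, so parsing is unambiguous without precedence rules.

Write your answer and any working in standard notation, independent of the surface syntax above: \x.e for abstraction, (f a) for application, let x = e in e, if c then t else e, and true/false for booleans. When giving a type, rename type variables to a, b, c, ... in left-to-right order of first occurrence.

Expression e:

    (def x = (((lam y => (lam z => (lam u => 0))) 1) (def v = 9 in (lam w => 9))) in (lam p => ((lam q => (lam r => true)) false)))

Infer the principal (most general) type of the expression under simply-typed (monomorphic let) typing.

Answer: a -> b -> Bool

Trace:
\u._ : c -> Int
\z._ : b -> c -> Int
\y._ : a -> b -> c -> Int
  unify a -> b -> c -> Int ~ Int -> d
  unify a ~ Int
  unify b -> c -> Int ~ d
_ _ : b -> c -> Int
let v : Int
\w._ : e -> Int
  unify b -> c -> Int ~ (e -> Int) -> f
  unify b ~ e -> Int
  unify c -> Int ~ f
_ _ : c -> Int
let x : c -> Int
\r._ : i -> Bool
\q._ : h -> i -> Bool
  unify h -> i -> Bool ~ Bool -> j
  unify h ~ Bool
  unify i -> Bool ~ j
_ _ : i -> Bool
\p._ : g -> i -> Bool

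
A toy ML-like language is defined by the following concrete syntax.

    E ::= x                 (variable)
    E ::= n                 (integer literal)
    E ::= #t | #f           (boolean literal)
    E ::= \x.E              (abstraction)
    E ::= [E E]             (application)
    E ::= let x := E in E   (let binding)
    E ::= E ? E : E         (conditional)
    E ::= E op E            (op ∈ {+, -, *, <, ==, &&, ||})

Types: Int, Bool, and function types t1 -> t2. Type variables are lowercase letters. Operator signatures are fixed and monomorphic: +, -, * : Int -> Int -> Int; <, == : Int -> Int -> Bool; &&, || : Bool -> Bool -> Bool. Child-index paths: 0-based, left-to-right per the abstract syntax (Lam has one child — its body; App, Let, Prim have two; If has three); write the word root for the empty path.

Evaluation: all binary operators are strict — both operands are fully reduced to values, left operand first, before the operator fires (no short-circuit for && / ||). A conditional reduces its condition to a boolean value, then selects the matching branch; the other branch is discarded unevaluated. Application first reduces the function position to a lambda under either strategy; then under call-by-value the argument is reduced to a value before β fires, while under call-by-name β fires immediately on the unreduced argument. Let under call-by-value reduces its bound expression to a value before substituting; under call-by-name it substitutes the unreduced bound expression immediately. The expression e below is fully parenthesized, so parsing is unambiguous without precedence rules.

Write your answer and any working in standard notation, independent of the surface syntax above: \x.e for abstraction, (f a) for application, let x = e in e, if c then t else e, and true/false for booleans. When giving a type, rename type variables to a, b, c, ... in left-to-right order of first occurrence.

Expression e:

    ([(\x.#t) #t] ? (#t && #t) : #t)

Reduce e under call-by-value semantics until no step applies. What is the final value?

Trace:
step 0: (if ((\x.true) true) then (true && true) else true)
step 1: [beta@0] (if true then (true && true) else true)
step 2: [if@root] (true && true)
step 3: [delta@root] true

Answer: true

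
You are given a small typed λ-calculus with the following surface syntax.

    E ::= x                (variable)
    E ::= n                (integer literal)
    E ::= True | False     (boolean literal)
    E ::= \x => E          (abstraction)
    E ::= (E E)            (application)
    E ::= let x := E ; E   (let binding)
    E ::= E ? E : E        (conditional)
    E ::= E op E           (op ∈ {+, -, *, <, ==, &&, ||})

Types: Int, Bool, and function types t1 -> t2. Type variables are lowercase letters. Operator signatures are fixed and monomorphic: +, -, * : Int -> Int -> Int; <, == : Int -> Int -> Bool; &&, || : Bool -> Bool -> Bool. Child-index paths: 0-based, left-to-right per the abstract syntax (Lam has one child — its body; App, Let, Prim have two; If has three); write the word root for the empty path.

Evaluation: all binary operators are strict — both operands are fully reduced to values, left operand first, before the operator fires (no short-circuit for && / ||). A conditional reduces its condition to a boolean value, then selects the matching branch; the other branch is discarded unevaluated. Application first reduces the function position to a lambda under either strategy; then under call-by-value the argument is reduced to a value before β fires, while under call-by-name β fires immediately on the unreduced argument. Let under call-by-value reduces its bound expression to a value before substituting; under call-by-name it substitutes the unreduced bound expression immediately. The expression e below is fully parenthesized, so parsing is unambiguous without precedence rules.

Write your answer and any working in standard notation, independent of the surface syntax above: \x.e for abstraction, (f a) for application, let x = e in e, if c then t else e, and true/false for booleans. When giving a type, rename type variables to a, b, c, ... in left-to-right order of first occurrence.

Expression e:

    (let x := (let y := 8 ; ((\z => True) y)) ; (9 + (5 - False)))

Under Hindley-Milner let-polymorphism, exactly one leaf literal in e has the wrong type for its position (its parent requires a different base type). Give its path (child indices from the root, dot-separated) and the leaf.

Answer: 1.1.1 : false

Derivation:
let y : Int
\z._ : a -> Bool
y : Int
  unify a -> Bool ~ Int -> b
  unify a ~ Int
  unify Bool ~ b
_ _ : Bool
let x : Bool
  unify Int ~ Int
  unify Int ~ Int
  unify Bool ~ Int
  FAIL: mismatch Bool ~ Int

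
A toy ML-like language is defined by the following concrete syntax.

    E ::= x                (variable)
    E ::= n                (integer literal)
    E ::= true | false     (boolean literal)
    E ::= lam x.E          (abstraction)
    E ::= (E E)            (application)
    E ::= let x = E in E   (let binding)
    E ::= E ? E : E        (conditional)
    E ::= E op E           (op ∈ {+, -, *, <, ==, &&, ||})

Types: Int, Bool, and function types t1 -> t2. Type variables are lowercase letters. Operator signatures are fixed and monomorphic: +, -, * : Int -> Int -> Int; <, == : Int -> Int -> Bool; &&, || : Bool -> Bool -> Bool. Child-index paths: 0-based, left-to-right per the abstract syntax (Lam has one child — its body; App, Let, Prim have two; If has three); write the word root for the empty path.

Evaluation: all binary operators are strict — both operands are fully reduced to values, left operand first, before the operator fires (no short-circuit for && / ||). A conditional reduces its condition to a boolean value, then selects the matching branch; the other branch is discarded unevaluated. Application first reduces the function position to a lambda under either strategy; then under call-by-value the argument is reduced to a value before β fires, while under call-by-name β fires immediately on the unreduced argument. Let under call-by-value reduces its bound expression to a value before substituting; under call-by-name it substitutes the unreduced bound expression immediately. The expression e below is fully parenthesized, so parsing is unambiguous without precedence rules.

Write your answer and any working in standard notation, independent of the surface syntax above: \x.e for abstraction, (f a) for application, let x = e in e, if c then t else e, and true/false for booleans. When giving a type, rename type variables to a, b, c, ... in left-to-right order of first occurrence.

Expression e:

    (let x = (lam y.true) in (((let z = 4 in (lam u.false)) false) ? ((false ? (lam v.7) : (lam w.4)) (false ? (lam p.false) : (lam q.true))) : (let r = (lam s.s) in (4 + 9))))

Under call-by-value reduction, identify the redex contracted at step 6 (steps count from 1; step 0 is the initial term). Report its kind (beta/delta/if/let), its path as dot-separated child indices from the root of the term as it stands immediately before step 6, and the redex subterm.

Trace:
step 0: (let x = (\y.true) in (if ((let z = 4 in (\u.false)) false) then ((if false then (\v.7) else (\w.4)) (if false then (\p.false) else (\q.true))) else (let r = (\s.s) in (4 + 9))))
step 1: [let@root] (if ((let z = 4 in (\u.false)) false) then ((if false then (\v.7) else (\w.4)) (if false then (\p.false) else (\q.true))) else (let r = (\s.s) in (4 + 9)))
step 2: [let@0.0] (if ((\u.false) false) then ((if false then (\v.7) else (\w.4)) (if false then (\p.false) else (\q.true))) else (let r = (\s.s) in (4 + 9)))
step 3: [beta@0] (if false then ((if false then (\v.7) else (\w.4)) (if false then (\p.false) else (\q.true))) else (let r = (\s.s) in (4 + 9)))
step 4: [if@root] (let r = (\s.s) in (4 + 9))
step 5: [let@root] (4 + 9)
step 6: [delta@root] 13

Answer: delta at root : (4 + 9)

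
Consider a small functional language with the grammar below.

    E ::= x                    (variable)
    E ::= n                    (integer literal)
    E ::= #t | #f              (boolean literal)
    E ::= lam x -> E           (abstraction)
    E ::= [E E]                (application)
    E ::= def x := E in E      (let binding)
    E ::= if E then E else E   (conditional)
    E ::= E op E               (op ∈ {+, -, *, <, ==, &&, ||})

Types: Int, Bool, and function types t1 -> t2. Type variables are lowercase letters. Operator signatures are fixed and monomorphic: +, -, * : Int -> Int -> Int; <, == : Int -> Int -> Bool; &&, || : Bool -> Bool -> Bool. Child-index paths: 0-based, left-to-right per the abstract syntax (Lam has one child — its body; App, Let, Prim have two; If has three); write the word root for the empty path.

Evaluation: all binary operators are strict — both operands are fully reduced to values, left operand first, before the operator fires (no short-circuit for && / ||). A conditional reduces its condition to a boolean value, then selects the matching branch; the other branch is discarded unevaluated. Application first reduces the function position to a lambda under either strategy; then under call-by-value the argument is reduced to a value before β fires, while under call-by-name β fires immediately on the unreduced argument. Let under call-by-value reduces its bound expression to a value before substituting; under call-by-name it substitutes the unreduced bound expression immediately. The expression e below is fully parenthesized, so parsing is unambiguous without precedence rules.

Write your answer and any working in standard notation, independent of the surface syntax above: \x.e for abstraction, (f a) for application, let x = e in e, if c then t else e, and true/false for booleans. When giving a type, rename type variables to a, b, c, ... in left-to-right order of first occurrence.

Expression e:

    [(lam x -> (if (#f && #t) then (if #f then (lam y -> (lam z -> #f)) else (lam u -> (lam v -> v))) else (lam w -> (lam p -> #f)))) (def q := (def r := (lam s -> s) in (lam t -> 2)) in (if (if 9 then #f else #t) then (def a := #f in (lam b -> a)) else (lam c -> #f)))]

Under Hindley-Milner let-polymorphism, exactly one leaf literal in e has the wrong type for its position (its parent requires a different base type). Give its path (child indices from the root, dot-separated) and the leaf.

Trace:
  unify Bool ~ Bool
  unify Bool ~ Bool
  unify Bool ~ Bool
  unify Bool ~ Bool
\z._ : c -> Bool
\y._ : b -> c -> Bool
v : e
\v._ : e -> e
\u._ : d -> e -> e
  unify b -> c -> Bool ~ d -> e -> e
  unify b ~ d
  unify c -> Bool ~ e -> e
  unify c ~ e
  unify Bool ~ e
\p._ : g -> Bool
\w._ : f -> g -> Bool
  unify d -> Bool -> Bool ~ f -> g -> Bool
  unify d ~ f
  unify Bool -> Bool ~ g -> Bool
  unify Bool ~ g
  unify Bool ~ Bool
\x._ : a -> f -> Bool -> Bool
s : h
\s._ : h -> h
let r : forall. h -> h
\t._ : i -> Int
let q : forall. i -> Int
  unify Int ~ Bool
  FAIL: mismatch Int ~ Bool

Answer: 1.1.0.0 : 9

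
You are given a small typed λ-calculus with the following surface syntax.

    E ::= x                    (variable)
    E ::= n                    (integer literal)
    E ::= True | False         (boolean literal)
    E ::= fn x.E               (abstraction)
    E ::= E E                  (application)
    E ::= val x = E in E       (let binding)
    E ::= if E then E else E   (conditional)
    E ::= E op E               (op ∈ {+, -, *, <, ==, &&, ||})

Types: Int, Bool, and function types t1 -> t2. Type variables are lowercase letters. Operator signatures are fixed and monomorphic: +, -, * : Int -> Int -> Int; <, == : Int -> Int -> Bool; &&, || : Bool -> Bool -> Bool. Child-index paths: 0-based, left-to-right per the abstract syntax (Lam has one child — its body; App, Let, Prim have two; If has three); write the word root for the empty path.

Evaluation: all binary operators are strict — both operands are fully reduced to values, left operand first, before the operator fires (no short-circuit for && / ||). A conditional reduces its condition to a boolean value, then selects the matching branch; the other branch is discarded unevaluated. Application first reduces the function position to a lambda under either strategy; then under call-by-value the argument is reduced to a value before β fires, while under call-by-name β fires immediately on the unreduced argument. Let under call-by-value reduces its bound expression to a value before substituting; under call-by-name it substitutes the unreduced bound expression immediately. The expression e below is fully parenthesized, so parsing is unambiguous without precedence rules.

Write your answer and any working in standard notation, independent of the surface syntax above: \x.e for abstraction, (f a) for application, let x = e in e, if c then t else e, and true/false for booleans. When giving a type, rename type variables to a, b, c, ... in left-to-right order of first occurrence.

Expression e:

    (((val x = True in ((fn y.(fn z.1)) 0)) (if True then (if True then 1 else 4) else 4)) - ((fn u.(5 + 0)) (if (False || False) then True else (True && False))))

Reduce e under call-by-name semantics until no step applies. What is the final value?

Trace:
step 0: (((let x = true in ((\y.(\z.1)) 0)) (if true then (if true then 1 else 4) else 4)) - ((\u.(5 + 0)) (if (false || false) then true else (true && false))))
step 1: [let@0.0] ((((\y.(\z.1)) 0) (if true then (if true then 1 else 4) else 4)) - ((\u.(5 + 0)) (if (false || false) then true else (true && false))))
step 2: [beta@0.0] (((\z.1) (if true then (if true then 1 else 4) else 4)) - ((\u.(5 + 0)) (if (false || false) then true else (true && false))))
step 3: [beta@0] (1 - ((\u.(5 + 0)) (if (false || false) then true else (true && false))))
step 4: [beta@1] (1 - (5 + 0))
step 5: [delta@1] (1 - 5)
step 6: [delta@root] -4

Answer: -4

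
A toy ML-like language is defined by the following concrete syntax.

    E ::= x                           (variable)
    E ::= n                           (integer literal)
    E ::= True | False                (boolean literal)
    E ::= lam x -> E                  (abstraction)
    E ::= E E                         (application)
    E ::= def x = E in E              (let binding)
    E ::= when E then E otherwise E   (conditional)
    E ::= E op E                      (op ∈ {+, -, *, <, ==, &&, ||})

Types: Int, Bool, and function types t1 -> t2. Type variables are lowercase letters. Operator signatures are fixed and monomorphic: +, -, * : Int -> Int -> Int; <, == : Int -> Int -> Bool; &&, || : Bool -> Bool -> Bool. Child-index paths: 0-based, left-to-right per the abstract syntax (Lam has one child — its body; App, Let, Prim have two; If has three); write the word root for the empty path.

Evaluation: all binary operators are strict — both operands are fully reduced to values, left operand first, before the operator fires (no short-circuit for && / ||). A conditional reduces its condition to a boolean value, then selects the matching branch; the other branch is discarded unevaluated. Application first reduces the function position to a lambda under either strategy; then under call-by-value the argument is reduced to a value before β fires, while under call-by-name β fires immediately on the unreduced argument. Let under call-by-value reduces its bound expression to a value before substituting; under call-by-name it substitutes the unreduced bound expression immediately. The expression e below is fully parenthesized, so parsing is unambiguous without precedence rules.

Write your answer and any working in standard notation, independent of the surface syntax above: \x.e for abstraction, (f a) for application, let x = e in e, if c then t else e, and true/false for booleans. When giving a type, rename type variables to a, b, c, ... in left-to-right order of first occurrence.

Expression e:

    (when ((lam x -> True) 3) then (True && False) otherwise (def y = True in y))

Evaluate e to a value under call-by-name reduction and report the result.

Derivation:
step 0: (if ((\x.true) 3) then (true && false) else (let y = true in y))
step 1: [beta@0] (if true then (true && false) else (let y = true in y))
step 2: [if@root] (true && false)
step 3: [delta@root] false

Answer: false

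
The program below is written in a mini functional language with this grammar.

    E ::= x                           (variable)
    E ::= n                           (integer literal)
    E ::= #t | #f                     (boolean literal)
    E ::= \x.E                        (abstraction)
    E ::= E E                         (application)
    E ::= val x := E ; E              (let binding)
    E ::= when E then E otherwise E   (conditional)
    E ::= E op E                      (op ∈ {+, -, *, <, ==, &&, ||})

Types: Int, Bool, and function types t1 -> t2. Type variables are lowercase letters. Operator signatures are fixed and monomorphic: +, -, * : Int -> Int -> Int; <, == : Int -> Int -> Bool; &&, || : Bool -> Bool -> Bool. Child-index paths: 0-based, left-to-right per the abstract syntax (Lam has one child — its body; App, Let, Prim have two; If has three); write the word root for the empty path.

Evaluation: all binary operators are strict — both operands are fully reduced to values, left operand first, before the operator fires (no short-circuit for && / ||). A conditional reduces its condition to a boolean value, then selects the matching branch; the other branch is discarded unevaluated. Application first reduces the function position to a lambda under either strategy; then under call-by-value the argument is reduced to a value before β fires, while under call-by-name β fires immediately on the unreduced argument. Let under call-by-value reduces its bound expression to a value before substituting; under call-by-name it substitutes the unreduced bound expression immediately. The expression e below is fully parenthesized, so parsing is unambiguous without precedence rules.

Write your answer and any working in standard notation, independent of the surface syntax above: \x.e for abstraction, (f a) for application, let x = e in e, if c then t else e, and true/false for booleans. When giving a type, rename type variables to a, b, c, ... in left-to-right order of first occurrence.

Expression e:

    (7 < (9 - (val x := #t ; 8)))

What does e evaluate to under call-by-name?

Derivation:
step 0: (7 < (9 - (let x = true in 8)))
step 1: [let@1.1] (7 < (9 - 8))
step 2: [delta@1] (7 < 1)
step 3: [delta@root] false

Answer: false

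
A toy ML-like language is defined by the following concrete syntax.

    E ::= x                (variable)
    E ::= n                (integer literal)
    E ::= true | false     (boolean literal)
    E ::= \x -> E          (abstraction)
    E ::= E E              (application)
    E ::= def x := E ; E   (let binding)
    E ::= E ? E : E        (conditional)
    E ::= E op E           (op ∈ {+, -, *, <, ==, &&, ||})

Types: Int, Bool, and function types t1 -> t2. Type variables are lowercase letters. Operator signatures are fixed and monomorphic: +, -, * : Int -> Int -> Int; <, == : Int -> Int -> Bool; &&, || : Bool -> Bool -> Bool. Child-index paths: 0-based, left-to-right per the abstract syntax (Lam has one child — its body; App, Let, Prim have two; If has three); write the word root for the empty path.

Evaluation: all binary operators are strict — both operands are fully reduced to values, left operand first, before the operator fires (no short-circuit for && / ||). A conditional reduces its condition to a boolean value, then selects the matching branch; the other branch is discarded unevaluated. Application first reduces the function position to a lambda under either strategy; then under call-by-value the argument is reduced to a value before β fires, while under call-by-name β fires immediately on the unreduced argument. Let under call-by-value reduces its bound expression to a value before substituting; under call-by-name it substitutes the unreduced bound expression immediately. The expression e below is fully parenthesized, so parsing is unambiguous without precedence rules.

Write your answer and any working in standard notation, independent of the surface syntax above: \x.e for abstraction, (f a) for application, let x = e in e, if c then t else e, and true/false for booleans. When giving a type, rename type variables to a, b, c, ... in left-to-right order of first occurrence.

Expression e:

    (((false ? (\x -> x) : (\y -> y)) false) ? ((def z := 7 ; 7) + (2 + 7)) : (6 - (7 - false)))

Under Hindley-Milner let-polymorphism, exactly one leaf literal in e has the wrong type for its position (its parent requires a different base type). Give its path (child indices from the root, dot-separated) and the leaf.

Answer: 2.1.1 : false

Trace:
  unify Bool ~ Bool
x : a
\x._ : a -> a
y : b
\y._ : b -> b
  unify a -> a ~ b -> b
  unify a ~ b
  unify b ~ b
  unify b -> b ~ Bool -> c
  unify b ~ Bool
  unify Bool ~ c
_ _ : Bool
  unify Bool ~ Bool
let z : Int
  unify Int ~ Int
  unify Int ~ Int
  unify Int ~ Int
  unify Int ~ Int
  unify Int ~ Int
  unify Int ~ Int
  unify Bool ~ Int
  FAIL: mismatch Bool ~ Int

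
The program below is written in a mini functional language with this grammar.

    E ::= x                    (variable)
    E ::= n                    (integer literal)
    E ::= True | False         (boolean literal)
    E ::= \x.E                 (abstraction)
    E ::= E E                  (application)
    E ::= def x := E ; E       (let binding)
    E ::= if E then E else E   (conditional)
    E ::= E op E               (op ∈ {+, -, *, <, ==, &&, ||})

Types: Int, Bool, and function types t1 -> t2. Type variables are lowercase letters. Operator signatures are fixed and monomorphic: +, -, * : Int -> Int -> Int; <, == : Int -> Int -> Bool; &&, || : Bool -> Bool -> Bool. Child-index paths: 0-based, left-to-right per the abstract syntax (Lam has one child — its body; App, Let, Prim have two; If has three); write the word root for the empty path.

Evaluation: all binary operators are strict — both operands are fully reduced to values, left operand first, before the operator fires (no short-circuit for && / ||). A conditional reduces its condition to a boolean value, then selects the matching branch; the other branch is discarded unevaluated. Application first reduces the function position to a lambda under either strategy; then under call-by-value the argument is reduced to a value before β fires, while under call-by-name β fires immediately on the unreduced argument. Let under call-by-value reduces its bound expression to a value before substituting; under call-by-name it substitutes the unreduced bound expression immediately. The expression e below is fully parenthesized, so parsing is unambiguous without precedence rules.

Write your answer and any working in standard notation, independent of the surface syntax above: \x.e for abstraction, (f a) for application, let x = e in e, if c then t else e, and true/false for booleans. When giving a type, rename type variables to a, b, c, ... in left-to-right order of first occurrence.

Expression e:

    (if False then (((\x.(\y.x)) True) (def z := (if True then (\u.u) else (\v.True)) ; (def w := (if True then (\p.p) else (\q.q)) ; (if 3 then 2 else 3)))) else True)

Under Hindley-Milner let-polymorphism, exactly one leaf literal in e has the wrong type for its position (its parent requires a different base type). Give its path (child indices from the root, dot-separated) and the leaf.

Trace:
  unify Bool ~ Bool
x : a
\y._ : b -> a
\x._ : a -> b -> a
  unify a -> b -> a ~ Bool -> c
  unify a ~ Bool
  unify b -> Bool ~ c
_ _ : b -> Bool
  unify Bool ~ Bool
u : d
\u._ : d -> d
\v._ : e -> Bool
  unify d -> d ~ e -> Bool
  unify d ~ e
  unify e ~ Bool
let z : Bool -> Bool
  unify Bool ~ Bool
p : f
\p._ : f -> f
q : g
\q._ : g -> g
  unify f -> f ~ g -> g
  unify f ~ g
  unify g ~ g
let w : forall. g -> g
  unify Int ~ Bool
  FAIL: mismatch Int ~ Bool

Answer: 1.1.1.1.0 : 3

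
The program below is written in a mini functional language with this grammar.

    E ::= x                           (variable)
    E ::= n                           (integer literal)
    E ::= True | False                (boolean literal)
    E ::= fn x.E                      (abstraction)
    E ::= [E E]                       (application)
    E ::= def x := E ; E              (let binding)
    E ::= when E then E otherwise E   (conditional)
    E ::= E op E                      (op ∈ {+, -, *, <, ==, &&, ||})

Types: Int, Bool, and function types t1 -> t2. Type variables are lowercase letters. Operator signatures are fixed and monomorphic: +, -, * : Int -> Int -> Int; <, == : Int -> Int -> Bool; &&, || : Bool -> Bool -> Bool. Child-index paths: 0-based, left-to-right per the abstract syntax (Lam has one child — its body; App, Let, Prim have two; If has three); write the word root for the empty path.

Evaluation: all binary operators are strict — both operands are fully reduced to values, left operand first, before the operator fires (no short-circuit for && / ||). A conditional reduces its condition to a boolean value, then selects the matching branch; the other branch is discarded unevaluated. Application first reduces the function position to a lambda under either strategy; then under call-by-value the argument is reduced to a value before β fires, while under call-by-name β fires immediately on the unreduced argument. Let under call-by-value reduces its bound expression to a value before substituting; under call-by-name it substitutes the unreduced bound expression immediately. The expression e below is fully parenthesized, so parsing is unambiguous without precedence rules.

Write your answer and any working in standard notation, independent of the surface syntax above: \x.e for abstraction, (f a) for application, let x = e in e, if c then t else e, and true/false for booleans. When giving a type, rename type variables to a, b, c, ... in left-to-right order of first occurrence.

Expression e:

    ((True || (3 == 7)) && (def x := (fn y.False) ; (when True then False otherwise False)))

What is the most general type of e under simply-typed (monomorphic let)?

Working:
  unify Bool ~ Bool
  unify Int ~ Int
  unify Int ~ Int
  unify Bool ~ Bool
  unify Bool ~ Bool
\y._ : a -> Bool
let x : a -> Bool
  unify Bool ~ Bool
  unify Bool ~ Bool
  unify Bool ~ Bool

Answer: Bool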